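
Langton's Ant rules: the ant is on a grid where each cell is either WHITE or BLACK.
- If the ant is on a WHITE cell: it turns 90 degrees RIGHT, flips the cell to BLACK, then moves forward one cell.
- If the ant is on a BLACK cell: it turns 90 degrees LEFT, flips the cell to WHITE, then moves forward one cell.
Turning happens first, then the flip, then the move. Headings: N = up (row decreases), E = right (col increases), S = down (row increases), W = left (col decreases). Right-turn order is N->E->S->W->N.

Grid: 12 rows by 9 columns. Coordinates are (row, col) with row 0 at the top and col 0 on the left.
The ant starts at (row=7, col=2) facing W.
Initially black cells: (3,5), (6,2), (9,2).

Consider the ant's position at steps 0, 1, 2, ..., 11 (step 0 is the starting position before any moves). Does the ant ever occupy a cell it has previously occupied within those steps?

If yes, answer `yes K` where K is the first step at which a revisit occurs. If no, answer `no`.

Step 1: on WHITE (7,2): turn R to N, flip to black, move to (6,2). |black|=4 — new cell
Step 2: on BLACK (6,2): turn L to W, flip to white, move to (6,1). |black|=3 — new cell
Step 3: on WHITE (6,1): turn R to N, flip to black, move to (5,1). |black|=4 — new cell
Step 4: on WHITE (5,1): turn R to E, flip to black, move to (5,2). |black|=5 — new cell
Step 5: on WHITE (5,2): turn R to S, flip to black, move to (6,2). |black|=6 — REVISIT

Answer: yes 5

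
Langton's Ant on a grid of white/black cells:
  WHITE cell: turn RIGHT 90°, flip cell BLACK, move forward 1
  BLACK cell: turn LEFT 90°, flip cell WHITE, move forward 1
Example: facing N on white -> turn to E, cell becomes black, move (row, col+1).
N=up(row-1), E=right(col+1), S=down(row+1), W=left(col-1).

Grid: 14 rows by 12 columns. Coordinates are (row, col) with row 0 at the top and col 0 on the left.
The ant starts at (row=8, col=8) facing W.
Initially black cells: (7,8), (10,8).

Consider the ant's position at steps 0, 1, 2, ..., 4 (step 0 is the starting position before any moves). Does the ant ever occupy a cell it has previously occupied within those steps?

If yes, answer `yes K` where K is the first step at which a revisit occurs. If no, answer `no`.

Answer: no

Derivation:
Step 1: on WHITE (8,8): turn R to N, flip to black, move to (7,8). |black|=3 — new cell
Step 2: on BLACK (7,8): turn L to W, flip to white, move to (7,7). |black|=2 — new cell
Step 3: on WHITE (7,7): turn R to N, flip to black, move to (6,7). |black|=3 — new cell
Step 4: on WHITE (6,7): turn R to E, flip to black, move to (6,8). |black|=4 — new cell
No revisit within 4 steps.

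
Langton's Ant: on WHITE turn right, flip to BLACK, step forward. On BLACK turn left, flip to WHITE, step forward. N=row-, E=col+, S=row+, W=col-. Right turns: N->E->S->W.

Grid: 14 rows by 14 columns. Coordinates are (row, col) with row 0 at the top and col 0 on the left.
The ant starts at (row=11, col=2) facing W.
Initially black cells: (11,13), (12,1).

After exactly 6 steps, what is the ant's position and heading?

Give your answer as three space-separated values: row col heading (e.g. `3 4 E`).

Step 1: on WHITE (11,2): turn R to N, flip to black, move to (10,2). |black|=3
Step 2: on WHITE (10,2): turn R to E, flip to black, move to (10,3). |black|=4
Step 3: on WHITE (10,3): turn R to S, flip to black, move to (11,3). |black|=5
Step 4: on WHITE (11,3): turn R to W, flip to black, move to (11,2). |black|=6
Step 5: on BLACK (11,2): turn L to S, flip to white, move to (12,2). |black|=5
Step 6: on WHITE (12,2): turn R to W, flip to black, move to (12,1). |black|=6

Answer: 12 1 W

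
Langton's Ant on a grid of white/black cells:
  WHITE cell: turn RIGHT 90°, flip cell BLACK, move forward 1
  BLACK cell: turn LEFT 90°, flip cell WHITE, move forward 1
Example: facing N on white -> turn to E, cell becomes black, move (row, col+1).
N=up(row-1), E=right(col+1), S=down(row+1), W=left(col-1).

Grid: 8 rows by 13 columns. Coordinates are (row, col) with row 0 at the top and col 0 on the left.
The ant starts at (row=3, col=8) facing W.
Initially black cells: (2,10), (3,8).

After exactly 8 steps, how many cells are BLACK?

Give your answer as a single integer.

Step 1: on BLACK (3,8): turn L to S, flip to white, move to (4,8). |black|=1
Step 2: on WHITE (4,8): turn R to W, flip to black, move to (4,7). |black|=2
Step 3: on WHITE (4,7): turn R to N, flip to black, move to (3,7). |black|=3
Step 4: on WHITE (3,7): turn R to E, flip to black, move to (3,8). |black|=4
Step 5: on WHITE (3,8): turn R to S, flip to black, move to (4,8). |black|=5
Step 6: on BLACK (4,8): turn L to E, flip to white, move to (4,9). |black|=4
Step 7: on WHITE (4,9): turn R to S, flip to black, move to (5,9). |black|=5
Step 8: on WHITE (5,9): turn R to W, flip to black, move to (5,8). |black|=6

Answer: 6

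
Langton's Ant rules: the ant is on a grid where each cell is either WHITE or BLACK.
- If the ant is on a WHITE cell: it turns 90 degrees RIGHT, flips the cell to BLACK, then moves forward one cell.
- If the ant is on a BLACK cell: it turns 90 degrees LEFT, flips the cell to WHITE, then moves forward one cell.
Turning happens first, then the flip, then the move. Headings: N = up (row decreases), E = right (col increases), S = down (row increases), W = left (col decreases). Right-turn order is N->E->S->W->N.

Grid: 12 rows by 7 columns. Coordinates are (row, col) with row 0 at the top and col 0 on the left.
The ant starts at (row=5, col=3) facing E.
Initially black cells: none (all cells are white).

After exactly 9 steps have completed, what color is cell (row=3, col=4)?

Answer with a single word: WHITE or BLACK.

Step 1: on WHITE (5,3): turn R to S, flip to black, move to (6,3). |black|=1
Step 2: on WHITE (6,3): turn R to W, flip to black, move to (6,2). |black|=2
Step 3: on WHITE (6,2): turn R to N, flip to black, move to (5,2). |black|=3
Step 4: on WHITE (5,2): turn R to E, flip to black, move to (5,3). |black|=4
Step 5: on BLACK (5,3): turn L to N, flip to white, move to (4,3). |black|=3
Step 6: on WHITE (4,3): turn R to E, flip to black, move to (4,4). |black|=4
Step 7: on WHITE (4,4): turn R to S, flip to black, move to (5,4). |black|=5
Step 8: on WHITE (5,4): turn R to W, flip to black, move to (5,3). |black|=6
Step 9: on WHITE (5,3): turn R to N, flip to black, move to (4,3). |black|=7

Answer: WHITE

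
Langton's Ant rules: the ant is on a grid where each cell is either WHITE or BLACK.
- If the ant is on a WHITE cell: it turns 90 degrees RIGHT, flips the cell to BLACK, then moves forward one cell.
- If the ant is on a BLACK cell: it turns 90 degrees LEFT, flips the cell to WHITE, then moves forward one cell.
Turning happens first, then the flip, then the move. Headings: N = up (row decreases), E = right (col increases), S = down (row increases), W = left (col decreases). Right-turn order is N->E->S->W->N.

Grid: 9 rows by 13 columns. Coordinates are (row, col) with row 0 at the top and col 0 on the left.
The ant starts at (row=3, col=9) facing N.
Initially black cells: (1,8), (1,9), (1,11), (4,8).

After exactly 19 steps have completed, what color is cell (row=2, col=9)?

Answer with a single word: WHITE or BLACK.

Step 1: on WHITE (3,9): turn R to E, flip to black, move to (3,10). |black|=5
Step 2: on WHITE (3,10): turn R to S, flip to black, move to (4,10). |black|=6
Step 3: on WHITE (4,10): turn R to W, flip to black, move to (4,9). |black|=7
Step 4: on WHITE (4,9): turn R to N, flip to black, move to (3,9). |black|=8
Step 5: on BLACK (3,9): turn L to W, flip to white, move to (3,8). |black|=7
Step 6: on WHITE (3,8): turn R to N, flip to black, move to (2,8). |black|=8
Step 7: on WHITE (2,8): turn R to E, flip to black, move to (2,9). |black|=9
Step 8: on WHITE (2,9): turn R to S, flip to black, move to (3,9). |black|=10
Step 9: on WHITE (3,9): turn R to W, flip to black, move to (3,8). |black|=11
Step 10: on BLACK (3,8): turn L to S, flip to white, move to (4,8). |black|=10
Step 11: on BLACK (4,8): turn L to E, flip to white, move to (4,9). |black|=9
Step 12: on BLACK (4,9): turn L to N, flip to white, move to (3,9). |black|=8
Step 13: on BLACK (3,9): turn L to W, flip to white, move to (3,8). |black|=7
Step 14: on WHITE (3,8): turn R to N, flip to black, move to (2,8). |black|=8
Step 15: on BLACK (2,8): turn L to W, flip to white, move to (2,7). |black|=7
Step 16: on WHITE (2,7): turn R to N, flip to black, move to (1,7). |black|=8
Step 17: on WHITE (1,7): turn R to E, flip to black, move to (1,8). |black|=9
Step 18: on BLACK (1,8): turn L to N, flip to white, move to (0,8). |black|=8
Step 19: on WHITE (0,8): turn R to E, flip to black, move to (0,9). |black|=9

Answer: BLACK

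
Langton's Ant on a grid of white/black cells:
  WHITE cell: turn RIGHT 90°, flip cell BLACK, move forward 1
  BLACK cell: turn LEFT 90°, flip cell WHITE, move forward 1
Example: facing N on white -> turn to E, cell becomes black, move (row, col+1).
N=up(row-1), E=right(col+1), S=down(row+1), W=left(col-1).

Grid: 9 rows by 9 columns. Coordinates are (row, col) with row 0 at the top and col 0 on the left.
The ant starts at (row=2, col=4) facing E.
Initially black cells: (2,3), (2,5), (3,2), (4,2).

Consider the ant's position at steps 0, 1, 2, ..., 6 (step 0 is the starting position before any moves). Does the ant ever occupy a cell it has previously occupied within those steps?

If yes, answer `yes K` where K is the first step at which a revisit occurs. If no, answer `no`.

Step 1: on WHITE (2,4): turn R to S, flip to black, move to (3,4). |black|=5 — new cell
Step 2: on WHITE (3,4): turn R to W, flip to black, move to (3,3). |black|=6 — new cell
Step 3: on WHITE (3,3): turn R to N, flip to black, move to (2,3). |black|=7 — new cell
Step 4: on BLACK (2,3): turn L to W, flip to white, move to (2,2). |black|=6 — new cell
Step 5: on WHITE (2,2): turn R to N, flip to black, move to (1,2). |black|=7 — new cell
Step 6: on WHITE (1,2): turn R to E, flip to black, move to (1,3). |black|=8 — new cell
No revisit within 6 steps.

Answer: no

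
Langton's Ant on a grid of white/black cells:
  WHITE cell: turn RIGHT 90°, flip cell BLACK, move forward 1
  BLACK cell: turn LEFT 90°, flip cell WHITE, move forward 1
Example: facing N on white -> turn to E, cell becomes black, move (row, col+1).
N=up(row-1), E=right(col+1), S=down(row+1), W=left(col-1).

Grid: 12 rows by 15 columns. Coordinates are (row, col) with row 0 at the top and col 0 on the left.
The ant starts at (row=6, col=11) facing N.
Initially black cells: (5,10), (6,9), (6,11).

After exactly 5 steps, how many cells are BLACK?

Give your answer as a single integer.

Answer: 4

Derivation:
Step 1: on BLACK (6,11): turn L to W, flip to white, move to (6,10). |black|=2
Step 2: on WHITE (6,10): turn R to N, flip to black, move to (5,10). |black|=3
Step 3: on BLACK (5,10): turn L to W, flip to white, move to (5,9). |black|=2
Step 4: on WHITE (5,9): turn R to N, flip to black, move to (4,9). |black|=3
Step 5: on WHITE (4,9): turn R to E, flip to black, move to (4,10). |black|=4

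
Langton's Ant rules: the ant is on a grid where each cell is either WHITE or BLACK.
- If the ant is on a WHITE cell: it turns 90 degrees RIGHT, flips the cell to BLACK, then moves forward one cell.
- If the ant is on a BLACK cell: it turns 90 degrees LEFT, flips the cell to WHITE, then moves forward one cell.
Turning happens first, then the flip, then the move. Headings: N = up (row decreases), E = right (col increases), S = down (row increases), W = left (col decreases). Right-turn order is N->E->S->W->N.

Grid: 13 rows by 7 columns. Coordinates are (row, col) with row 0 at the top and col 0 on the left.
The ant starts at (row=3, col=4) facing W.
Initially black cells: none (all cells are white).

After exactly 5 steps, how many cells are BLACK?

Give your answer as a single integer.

Answer: 3

Derivation:
Step 1: on WHITE (3,4): turn R to N, flip to black, move to (2,4). |black|=1
Step 2: on WHITE (2,4): turn R to E, flip to black, move to (2,5). |black|=2
Step 3: on WHITE (2,5): turn R to S, flip to black, move to (3,5). |black|=3
Step 4: on WHITE (3,5): turn R to W, flip to black, move to (3,4). |black|=4
Step 5: on BLACK (3,4): turn L to S, flip to white, move to (4,4). |black|=3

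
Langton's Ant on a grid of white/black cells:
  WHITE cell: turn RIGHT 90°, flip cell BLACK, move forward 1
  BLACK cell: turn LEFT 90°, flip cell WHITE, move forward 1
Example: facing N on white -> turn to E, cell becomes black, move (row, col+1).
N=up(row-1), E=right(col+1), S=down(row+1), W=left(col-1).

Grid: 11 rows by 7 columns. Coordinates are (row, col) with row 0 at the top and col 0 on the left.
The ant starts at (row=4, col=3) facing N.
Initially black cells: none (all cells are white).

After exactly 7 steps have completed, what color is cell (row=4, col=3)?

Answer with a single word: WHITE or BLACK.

Answer: WHITE

Derivation:
Step 1: on WHITE (4,3): turn R to E, flip to black, move to (4,4). |black|=1
Step 2: on WHITE (4,4): turn R to S, flip to black, move to (5,4). |black|=2
Step 3: on WHITE (5,4): turn R to W, flip to black, move to (5,3). |black|=3
Step 4: on WHITE (5,3): turn R to N, flip to black, move to (4,3). |black|=4
Step 5: on BLACK (4,3): turn L to W, flip to white, move to (4,2). |black|=3
Step 6: on WHITE (4,2): turn R to N, flip to black, move to (3,2). |black|=4
Step 7: on WHITE (3,2): turn R to E, flip to black, move to (3,3). |black|=5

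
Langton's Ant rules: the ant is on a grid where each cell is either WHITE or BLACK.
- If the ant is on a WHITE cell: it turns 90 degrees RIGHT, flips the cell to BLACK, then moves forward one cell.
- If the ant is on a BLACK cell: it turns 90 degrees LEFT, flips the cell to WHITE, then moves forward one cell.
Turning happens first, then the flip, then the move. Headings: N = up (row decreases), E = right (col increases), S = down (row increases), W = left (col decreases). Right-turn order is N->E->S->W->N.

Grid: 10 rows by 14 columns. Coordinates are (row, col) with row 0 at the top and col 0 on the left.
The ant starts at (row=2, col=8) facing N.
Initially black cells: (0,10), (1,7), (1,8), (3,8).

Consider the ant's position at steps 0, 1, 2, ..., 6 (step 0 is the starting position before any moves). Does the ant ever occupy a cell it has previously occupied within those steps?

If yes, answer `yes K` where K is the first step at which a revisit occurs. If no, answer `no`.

Step 1: on WHITE (2,8): turn R to E, flip to black, move to (2,9). |black|=5 — new cell
Step 2: on WHITE (2,9): turn R to S, flip to black, move to (3,9). |black|=6 — new cell
Step 3: on WHITE (3,9): turn R to W, flip to black, move to (3,8). |black|=7 — new cell
Step 4: on BLACK (3,8): turn L to S, flip to white, move to (4,8). |black|=6 — new cell
Step 5: on WHITE (4,8): turn R to W, flip to black, move to (4,7). |black|=7 — new cell
Step 6: on WHITE (4,7): turn R to N, flip to black, move to (3,7). |black|=8 — new cell
No revisit within 6 steps.

Answer: no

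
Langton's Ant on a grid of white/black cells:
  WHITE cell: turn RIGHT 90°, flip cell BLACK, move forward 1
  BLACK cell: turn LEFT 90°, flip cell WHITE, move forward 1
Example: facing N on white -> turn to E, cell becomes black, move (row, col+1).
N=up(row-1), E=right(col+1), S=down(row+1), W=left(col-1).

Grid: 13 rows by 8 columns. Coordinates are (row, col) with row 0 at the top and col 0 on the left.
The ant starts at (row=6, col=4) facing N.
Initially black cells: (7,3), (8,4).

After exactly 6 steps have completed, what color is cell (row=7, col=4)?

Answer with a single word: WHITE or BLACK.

Answer: BLACK

Derivation:
Step 1: on WHITE (6,4): turn R to E, flip to black, move to (6,5). |black|=3
Step 2: on WHITE (6,5): turn R to S, flip to black, move to (7,5). |black|=4
Step 3: on WHITE (7,5): turn R to W, flip to black, move to (7,4). |black|=5
Step 4: on WHITE (7,4): turn R to N, flip to black, move to (6,4). |black|=6
Step 5: on BLACK (6,4): turn L to W, flip to white, move to (6,3). |black|=5
Step 6: on WHITE (6,3): turn R to N, flip to black, move to (5,3). |black|=6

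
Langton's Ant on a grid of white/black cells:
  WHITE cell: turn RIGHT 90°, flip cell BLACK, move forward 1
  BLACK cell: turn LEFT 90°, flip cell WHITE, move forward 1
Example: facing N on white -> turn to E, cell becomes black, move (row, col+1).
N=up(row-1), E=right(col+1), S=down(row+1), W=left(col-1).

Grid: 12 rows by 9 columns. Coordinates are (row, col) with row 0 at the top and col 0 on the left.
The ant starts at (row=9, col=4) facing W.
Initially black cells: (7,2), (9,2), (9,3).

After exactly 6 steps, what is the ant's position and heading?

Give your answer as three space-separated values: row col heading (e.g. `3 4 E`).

Step 1: on WHITE (9,4): turn R to N, flip to black, move to (8,4). |black|=4
Step 2: on WHITE (8,4): turn R to E, flip to black, move to (8,5). |black|=5
Step 3: on WHITE (8,5): turn R to S, flip to black, move to (9,5). |black|=6
Step 4: on WHITE (9,5): turn R to W, flip to black, move to (9,4). |black|=7
Step 5: on BLACK (9,4): turn L to S, flip to white, move to (10,4). |black|=6
Step 6: on WHITE (10,4): turn R to W, flip to black, move to (10,3). |black|=7

Answer: 10 3 W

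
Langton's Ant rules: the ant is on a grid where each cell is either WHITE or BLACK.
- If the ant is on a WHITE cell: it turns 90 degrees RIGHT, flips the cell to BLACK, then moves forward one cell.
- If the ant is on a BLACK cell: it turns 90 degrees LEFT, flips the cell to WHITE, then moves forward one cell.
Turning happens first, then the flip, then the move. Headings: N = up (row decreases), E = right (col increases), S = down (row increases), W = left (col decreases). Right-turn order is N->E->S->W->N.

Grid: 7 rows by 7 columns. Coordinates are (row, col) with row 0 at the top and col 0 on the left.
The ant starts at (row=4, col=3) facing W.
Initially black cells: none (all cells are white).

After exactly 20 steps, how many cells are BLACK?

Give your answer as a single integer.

Answer: 6

Derivation:
Step 1: on WHITE (4,3): turn R to N, flip to black, move to (3,3). |black|=1
Step 2: on WHITE (3,3): turn R to E, flip to black, move to (3,4). |black|=2
Step 3: on WHITE (3,4): turn R to S, flip to black, move to (4,4). |black|=3
Step 4: on WHITE (4,4): turn R to W, flip to black, move to (4,3). |black|=4
Step 5: on BLACK (4,3): turn L to S, flip to white, move to (5,3). |black|=3
Step 6: on WHITE (5,3): turn R to W, flip to black, move to (5,2). |black|=4
Step 7: on WHITE (5,2): turn R to N, flip to black, move to (4,2). |black|=5
Step 8: on WHITE (4,2): turn R to E, flip to black, move to (4,3). |black|=6
Step 9: on WHITE (4,3): turn R to S, flip to black, move to (5,3). |black|=7
Step 10: on BLACK (5,3): turn L to E, flip to white, move to (5,4). |black|=6
Step 11: on WHITE (5,4): turn R to S, flip to black, move to (6,4). |black|=7
Step 12: on WHITE (6,4): turn R to W, flip to black, move to (6,3). |black|=8
Step 13: on WHITE (6,3): turn R to N, flip to black, move to (5,3). |black|=9
Step 14: on WHITE (5,3): turn R to E, flip to black, move to (5,4). |black|=10
Step 15: on BLACK (5,4): turn L to N, flip to white, move to (4,4). |black|=9
Step 16: on BLACK (4,4): turn L to W, flip to white, move to (4,3). |black|=8
Step 17: on BLACK (4,3): turn L to S, flip to white, move to (5,3). |black|=7
Step 18: on BLACK (5,3): turn L to E, flip to white, move to (5,4). |black|=6
Step 19: on WHITE (5,4): turn R to S, flip to black, move to (6,4). |black|=7
Step 20: on BLACK (6,4): turn L to E, flip to white, move to (6,5). |black|=6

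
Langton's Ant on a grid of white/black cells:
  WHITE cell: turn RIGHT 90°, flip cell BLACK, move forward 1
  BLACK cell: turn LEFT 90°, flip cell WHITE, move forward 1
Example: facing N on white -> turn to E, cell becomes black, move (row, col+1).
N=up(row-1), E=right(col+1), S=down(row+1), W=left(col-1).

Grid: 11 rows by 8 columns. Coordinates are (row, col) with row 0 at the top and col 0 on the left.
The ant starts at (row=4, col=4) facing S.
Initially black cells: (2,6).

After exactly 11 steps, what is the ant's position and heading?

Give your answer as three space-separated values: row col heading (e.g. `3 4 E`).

Step 1: on WHITE (4,4): turn R to W, flip to black, move to (4,3). |black|=2
Step 2: on WHITE (4,3): turn R to N, flip to black, move to (3,3). |black|=3
Step 3: on WHITE (3,3): turn R to E, flip to black, move to (3,4). |black|=4
Step 4: on WHITE (3,4): turn R to S, flip to black, move to (4,4). |black|=5
Step 5: on BLACK (4,4): turn L to E, flip to white, move to (4,5). |black|=4
Step 6: on WHITE (4,5): turn R to S, flip to black, move to (5,5). |black|=5
Step 7: on WHITE (5,5): turn R to W, flip to black, move to (5,4). |black|=6
Step 8: on WHITE (5,4): turn R to N, flip to black, move to (4,4). |black|=7
Step 9: on WHITE (4,4): turn R to E, flip to black, move to (4,5). |black|=8
Step 10: on BLACK (4,5): turn L to N, flip to white, move to (3,5). |black|=7
Step 11: on WHITE (3,5): turn R to E, flip to black, move to (3,6). |black|=8

Answer: 3 6 E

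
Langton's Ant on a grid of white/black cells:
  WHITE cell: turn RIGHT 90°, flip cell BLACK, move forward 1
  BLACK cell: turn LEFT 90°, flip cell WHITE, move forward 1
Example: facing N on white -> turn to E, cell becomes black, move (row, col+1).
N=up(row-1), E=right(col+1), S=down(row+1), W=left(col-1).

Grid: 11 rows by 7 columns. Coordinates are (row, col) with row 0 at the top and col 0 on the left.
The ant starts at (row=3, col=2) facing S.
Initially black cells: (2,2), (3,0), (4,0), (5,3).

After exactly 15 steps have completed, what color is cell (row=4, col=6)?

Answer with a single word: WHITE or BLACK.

Step 1: on WHITE (3,2): turn R to W, flip to black, move to (3,1). |black|=5
Step 2: on WHITE (3,1): turn R to N, flip to black, move to (2,1). |black|=6
Step 3: on WHITE (2,1): turn R to E, flip to black, move to (2,2). |black|=7
Step 4: on BLACK (2,2): turn L to N, flip to white, move to (1,2). |black|=6
Step 5: on WHITE (1,2): turn R to E, flip to black, move to (1,3). |black|=7
Step 6: on WHITE (1,3): turn R to S, flip to black, move to (2,3). |black|=8
Step 7: on WHITE (2,3): turn R to W, flip to black, move to (2,2). |black|=9
Step 8: on WHITE (2,2): turn R to N, flip to black, move to (1,2). |black|=10
Step 9: on BLACK (1,2): turn L to W, flip to white, move to (1,1). |black|=9
Step 10: on WHITE (1,1): turn R to N, flip to black, move to (0,1). |black|=10
Step 11: on WHITE (0,1): turn R to E, flip to black, move to (0,2). |black|=11
Step 12: on WHITE (0,2): turn R to S, flip to black, move to (1,2). |black|=12
Step 13: on WHITE (1,2): turn R to W, flip to black, move to (1,1). |black|=13
Step 14: on BLACK (1,1): turn L to S, flip to white, move to (2,1). |black|=12
Step 15: on BLACK (2,1): turn L to E, flip to white, move to (2,2). |black|=11

Answer: WHITE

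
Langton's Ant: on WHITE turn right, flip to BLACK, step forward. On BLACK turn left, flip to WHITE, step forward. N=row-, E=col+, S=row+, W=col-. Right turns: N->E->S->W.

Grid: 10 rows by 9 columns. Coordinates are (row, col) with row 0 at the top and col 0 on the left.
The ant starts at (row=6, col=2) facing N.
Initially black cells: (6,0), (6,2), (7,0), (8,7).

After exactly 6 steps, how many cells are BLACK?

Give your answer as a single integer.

Step 1: on BLACK (6,2): turn L to W, flip to white, move to (6,1). |black|=3
Step 2: on WHITE (6,1): turn R to N, flip to black, move to (5,1). |black|=4
Step 3: on WHITE (5,1): turn R to E, flip to black, move to (5,2). |black|=5
Step 4: on WHITE (5,2): turn R to S, flip to black, move to (6,2). |black|=6
Step 5: on WHITE (6,2): turn R to W, flip to black, move to (6,1). |black|=7
Step 6: on BLACK (6,1): turn L to S, flip to white, move to (7,1). |black|=6

Answer: 6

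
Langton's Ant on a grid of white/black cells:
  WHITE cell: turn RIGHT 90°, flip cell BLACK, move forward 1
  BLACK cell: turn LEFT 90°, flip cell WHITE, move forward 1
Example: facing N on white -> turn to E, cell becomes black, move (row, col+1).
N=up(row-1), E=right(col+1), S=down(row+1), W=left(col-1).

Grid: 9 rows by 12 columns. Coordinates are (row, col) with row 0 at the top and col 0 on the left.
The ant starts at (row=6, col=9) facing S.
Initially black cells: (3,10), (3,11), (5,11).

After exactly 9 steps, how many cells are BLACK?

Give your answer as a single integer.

Step 1: on WHITE (6,9): turn R to W, flip to black, move to (6,8). |black|=4
Step 2: on WHITE (6,8): turn R to N, flip to black, move to (5,8). |black|=5
Step 3: on WHITE (5,8): turn R to E, flip to black, move to (5,9). |black|=6
Step 4: on WHITE (5,9): turn R to S, flip to black, move to (6,9). |black|=7
Step 5: on BLACK (6,9): turn L to E, flip to white, move to (6,10). |black|=6
Step 6: on WHITE (6,10): turn R to S, flip to black, move to (7,10). |black|=7
Step 7: on WHITE (7,10): turn R to W, flip to black, move to (7,9). |black|=8
Step 8: on WHITE (7,9): turn R to N, flip to black, move to (6,9). |black|=9
Step 9: on WHITE (6,9): turn R to E, flip to black, move to (6,10). |black|=10

Answer: 10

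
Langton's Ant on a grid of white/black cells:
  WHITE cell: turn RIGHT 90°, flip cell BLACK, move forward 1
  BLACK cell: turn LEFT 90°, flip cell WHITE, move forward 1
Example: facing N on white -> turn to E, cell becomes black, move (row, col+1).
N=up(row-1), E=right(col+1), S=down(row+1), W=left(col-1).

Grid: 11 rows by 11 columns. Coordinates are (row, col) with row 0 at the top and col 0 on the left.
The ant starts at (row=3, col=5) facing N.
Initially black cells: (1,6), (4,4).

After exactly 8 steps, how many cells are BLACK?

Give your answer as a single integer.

Step 1: on WHITE (3,5): turn R to E, flip to black, move to (3,6). |black|=3
Step 2: on WHITE (3,6): turn R to S, flip to black, move to (4,6). |black|=4
Step 3: on WHITE (4,6): turn R to W, flip to black, move to (4,5). |black|=5
Step 4: on WHITE (4,5): turn R to N, flip to black, move to (3,5). |black|=6
Step 5: on BLACK (3,5): turn L to W, flip to white, move to (3,4). |black|=5
Step 6: on WHITE (3,4): turn R to N, flip to black, move to (2,4). |black|=6
Step 7: on WHITE (2,4): turn R to E, flip to black, move to (2,5). |black|=7
Step 8: on WHITE (2,5): turn R to S, flip to black, move to (3,5). |black|=8

Answer: 8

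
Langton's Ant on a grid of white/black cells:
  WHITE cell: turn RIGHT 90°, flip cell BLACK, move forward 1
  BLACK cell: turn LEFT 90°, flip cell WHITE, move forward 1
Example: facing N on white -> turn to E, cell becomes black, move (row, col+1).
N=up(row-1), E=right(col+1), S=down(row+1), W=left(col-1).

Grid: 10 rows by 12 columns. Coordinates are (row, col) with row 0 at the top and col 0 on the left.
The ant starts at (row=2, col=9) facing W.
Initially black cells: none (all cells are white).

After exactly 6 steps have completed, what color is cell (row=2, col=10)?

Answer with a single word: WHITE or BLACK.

Answer: BLACK

Derivation:
Step 1: on WHITE (2,9): turn R to N, flip to black, move to (1,9). |black|=1
Step 2: on WHITE (1,9): turn R to E, flip to black, move to (1,10). |black|=2
Step 3: on WHITE (1,10): turn R to S, flip to black, move to (2,10). |black|=3
Step 4: on WHITE (2,10): turn R to W, flip to black, move to (2,9). |black|=4
Step 5: on BLACK (2,9): turn L to S, flip to white, move to (3,9). |black|=3
Step 6: on WHITE (3,9): turn R to W, flip to black, move to (3,8). |black|=4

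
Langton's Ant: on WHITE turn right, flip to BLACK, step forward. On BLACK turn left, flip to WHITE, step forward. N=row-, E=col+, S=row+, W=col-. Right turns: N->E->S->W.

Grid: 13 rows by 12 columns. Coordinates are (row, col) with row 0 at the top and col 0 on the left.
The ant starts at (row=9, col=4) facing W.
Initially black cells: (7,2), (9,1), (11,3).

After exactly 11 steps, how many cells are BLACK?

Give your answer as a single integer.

Answer: 10

Derivation:
Step 1: on WHITE (9,4): turn R to N, flip to black, move to (8,4). |black|=4
Step 2: on WHITE (8,4): turn R to E, flip to black, move to (8,5). |black|=5
Step 3: on WHITE (8,5): turn R to S, flip to black, move to (9,5). |black|=6
Step 4: on WHITE (9,5): turn R to W, flip to black, move to (9,4). |black|=7
Step 5: on BLACK (9,4): turn L to S, flip to white, move to (10,4). |black|=6
Step 6: on WHITE (10,4): turn R to W, flip to black, move to (10,3). |black|=7
Step 7: on WHITE (10,3): turn R to N, flip to black, move to (9,3). |black|=8
Step 8: on WHITE (9,3): turn R to E, flip to black, move to (9,4). |black|=9
Step 9: on WHITE (9,4): turn R to S, flip to black, move to (10,4). |black|=10
Step 10: on BLACK (10,4): turn L to E, flip to white, move to (10,5). |black|=9
Step 11: on WHITE (10,5): turn R to S, flip to black, move to (11,5). |black|=10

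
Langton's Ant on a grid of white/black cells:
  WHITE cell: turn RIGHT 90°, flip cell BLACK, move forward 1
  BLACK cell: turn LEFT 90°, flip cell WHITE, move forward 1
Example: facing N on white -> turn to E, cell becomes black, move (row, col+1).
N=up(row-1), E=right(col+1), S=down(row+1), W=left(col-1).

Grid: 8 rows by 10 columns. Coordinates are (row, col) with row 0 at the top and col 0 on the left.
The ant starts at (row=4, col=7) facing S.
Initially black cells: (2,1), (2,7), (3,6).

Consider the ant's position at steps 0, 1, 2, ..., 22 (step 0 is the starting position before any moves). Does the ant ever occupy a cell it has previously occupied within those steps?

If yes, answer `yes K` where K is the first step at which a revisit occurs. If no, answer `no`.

Step 1: on WHITE (4,7): turn R to W, flip to black, move to (4,6). |black|=4 — new cell
Step 2: on WHITE (4,6): turn R to N, flip to black, move to (3,6). |black|=5 — new cell
Step 3: on BLACK (3,6): turn L to W, flip to white, move to (3,5). |black|=4 — new cell
Step 4: on WHITE (3,5): turn R to N, flip to black, move to (2,5). |black|=5 — new cell
Step 5: on WHITE (2,5): turn R to E, flip to black, move to (2,6). |black|=6 — new cell
Step 6: on WHITE (2,6): turn R to S, flip to black, move to (3,6). |black|=7 — REVISIT

Answer: yes 6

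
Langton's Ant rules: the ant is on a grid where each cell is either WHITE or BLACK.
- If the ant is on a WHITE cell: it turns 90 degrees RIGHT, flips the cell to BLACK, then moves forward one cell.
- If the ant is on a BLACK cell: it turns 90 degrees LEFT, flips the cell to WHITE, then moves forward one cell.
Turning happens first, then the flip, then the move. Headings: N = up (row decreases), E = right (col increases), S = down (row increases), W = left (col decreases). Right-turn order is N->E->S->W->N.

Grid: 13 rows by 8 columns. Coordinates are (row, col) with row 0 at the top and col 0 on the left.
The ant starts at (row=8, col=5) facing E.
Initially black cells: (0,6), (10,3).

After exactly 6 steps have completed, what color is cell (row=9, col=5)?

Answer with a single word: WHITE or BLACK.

Step 1: on WHITE (8,5): turn R to S, flip to black, move to (9,5). |black|=3
Step 2: on WHITE (9,5): turn R to W, flip to black, move to (9,4). |black|=4
Step 3: on WHITE (9,4): turn R to N, flip to black, move to (8,4). |black|=5
Step 4: on WHITE (8,4): turn R to E, flip to black, move to (8,5). |black|=6
Step 5: on BLACK (8,5): turn L to N, flip to white, move to (7,5). |black|=5
Step 6: on WHITE (7,5): turn R to E, flip to black, move to (7,6). |black|=6

Answer: BLACK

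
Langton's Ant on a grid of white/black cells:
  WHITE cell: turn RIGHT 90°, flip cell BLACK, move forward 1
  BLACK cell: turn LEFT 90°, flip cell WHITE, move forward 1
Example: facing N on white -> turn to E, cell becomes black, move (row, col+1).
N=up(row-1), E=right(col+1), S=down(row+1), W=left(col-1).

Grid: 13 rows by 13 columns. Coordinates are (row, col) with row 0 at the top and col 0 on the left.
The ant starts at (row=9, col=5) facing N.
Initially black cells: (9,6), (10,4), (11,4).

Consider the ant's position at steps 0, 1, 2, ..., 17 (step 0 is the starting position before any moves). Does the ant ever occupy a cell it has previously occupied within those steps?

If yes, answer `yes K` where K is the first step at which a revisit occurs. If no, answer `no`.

Answer: yes 5

Derivation:
Step 1: on WHITE (9,5): turn R to E, flip to black, move to (9,6). |black|=4 — new cell
Step 2: on BLACK (9,6): turn L to N, flip to white, move to (8,6). |black|=3 — new cell
Step 3: on WHITE (8,6): turn R to E, flip to black, move to (8,7). |black|=4 — new cell
Step 4: on WHITE (8,7): turn R to S, flip to black, move to (9,7). |black|=5 — new cell
Step 5: on WHITE (9,7): turn R to W, flip to black, move to (9,6). |black|=6 — REVISIT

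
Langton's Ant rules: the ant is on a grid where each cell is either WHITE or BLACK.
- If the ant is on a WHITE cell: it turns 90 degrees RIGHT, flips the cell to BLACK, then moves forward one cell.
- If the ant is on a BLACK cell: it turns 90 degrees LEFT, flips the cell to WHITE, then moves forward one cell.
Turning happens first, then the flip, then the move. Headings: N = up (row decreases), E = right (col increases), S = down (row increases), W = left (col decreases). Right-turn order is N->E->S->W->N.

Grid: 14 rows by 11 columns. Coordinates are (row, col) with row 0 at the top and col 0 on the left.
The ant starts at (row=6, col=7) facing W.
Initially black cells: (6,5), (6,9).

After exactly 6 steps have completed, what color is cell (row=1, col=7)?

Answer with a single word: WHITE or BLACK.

Step 1: on WHITE (6,7): turn R to N, flip to black, move to (5,7). |black|=3
Step 2: on WHITE (5,7): turn R to E, flip to black, move to (5,8). |black|=4
Step 3: on WHITE (5,8): turn R to S, flip to black, move to (6,8). |black|=5
Step 4: on WHITE (6,8): turn R to W, flip to black, move to (6,7). |black|=6
Step 5: on BLACK (6,7): turn L to S, flip to white, move to (7,7). |black|=5
Step 6: on WHITE (7,7): turn R to W, flip to black, move to (7,6). |black|=6

Answer: WHITE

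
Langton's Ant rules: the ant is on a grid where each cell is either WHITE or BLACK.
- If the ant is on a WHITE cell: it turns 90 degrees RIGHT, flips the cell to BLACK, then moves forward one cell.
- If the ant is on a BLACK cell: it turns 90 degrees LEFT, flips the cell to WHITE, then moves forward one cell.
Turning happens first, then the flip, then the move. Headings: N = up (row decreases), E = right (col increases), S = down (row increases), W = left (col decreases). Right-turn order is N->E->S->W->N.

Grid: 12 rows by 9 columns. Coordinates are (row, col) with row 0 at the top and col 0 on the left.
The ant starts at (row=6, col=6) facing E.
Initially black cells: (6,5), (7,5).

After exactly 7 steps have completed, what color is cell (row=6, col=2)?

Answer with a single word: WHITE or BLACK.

Step 1: on WHITE (6,6): turn R to S, flip to black, move to (7,6). |black|=3
Step 2: on WHITE (7,6): turn R to W, flip to black, move to (7,5). |black|=4
Step 3: on BLACK (7,5): turn L to S, flip to white, move to (8,5). |black|=3
Step 4: on WHITE (8,5): turn R to W, flip to black, move to (8,4). |black|=4
Step 5: on WHITE (8,4): turn R to N, flip to black, move to (7,4). |black|=5
Step 6: on WHITE (7,4): turn R to E, flip to black, move to (7,5). |black|=6
Step 7: on WHITE (7,5): turn R to S, flip to black, move to (8,5). |black|=7

Answer: WHITE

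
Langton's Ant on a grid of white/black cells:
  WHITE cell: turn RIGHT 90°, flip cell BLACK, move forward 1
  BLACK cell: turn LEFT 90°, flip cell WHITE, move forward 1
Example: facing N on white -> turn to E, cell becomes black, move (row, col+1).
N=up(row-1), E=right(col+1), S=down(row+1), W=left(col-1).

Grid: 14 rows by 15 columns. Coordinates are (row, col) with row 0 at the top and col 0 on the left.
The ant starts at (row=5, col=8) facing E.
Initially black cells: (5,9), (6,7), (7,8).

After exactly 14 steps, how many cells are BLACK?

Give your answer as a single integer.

Step 1: on WHITE (5,8): turn R to S, flip to black, move to (6,8). |black|=4
Step 2: on WHITE (6,8): turn R to W, flip to black, move to (6,7). |black|=5
Step 3: on BLACK (6,7): turn L to S, flip to white, move to (7,7). |black|=4
Step 4: on WHITE (7,7): turn R to W, flip to black, move to (7,6). |black|=5
Step 5: on WHITE (7,6): turn R to N, flip to black, move to (6,6). |black|=6
Step 6: on WHITE (6,6): turn R to E, flip to black, move to (6,7). |black|=7
Step 7: on WHITE (6,7): turn R to S, flip to black, move to (7,7). |black|=8
Step 8: on BLACK (7,7): turn L to E, flip to white, move to (7,8). |black|=7
Step 9: on BLACK (7,8): turn L to N, flip to white, move to (6,8). |black|=6
Step 10: on BLACK (6,8): turn L to W, flip to white, move to (6,7). |black|=5
Step 11: on BLACK (6,7): turn L to S, flip to white, move to (7,7). |black|=4
Step 12: on WHITE (7,7): turn R to W, flip to black, move to (7,6). |black|=5
Step 13: on BLACK (7,6): turn L to S, flip to white, move to (8,6). |black|=4
Step 14: on WHITE (8,6): turn R to W, flip to black, move to (8,5). |black|=5

Answer: 5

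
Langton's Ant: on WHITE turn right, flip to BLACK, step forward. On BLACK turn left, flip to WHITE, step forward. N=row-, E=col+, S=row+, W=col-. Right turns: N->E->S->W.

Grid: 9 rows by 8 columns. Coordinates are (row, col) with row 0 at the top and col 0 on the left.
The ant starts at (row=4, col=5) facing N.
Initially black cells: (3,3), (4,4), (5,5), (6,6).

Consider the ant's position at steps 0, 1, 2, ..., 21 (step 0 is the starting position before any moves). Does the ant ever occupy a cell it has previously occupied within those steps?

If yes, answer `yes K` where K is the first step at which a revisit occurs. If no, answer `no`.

Step 1: on WHITE (4,5): turn R to E, flip to black, move to (4,6). |black|=5 — new cell
Step 2: on WHITE (4,6): turn R to S, flip to black, move to (5,6). |black|=6 — new cell
Step 3: on WHITE (5,6): turn R to W, flip to black, move to (5,5). |black|=7 — new cell
Step 4: on BLACK (5,5): turn L to S, flip to white, move to (6,5). |black|=6 — new cell
Step 5: on WHITE (6,5): turn R to W, flip to black, move to (6,4). |black|=7 — new cell
Step 6: on WHITE (6,4): turn R to N, flip to black, move to (5,4). |black|=8 — new cell
Step 7: on WHITE (5,4): turn R to E, flip to black, move to (5,5). |black|=9 — REVISIT

Answer: yes 7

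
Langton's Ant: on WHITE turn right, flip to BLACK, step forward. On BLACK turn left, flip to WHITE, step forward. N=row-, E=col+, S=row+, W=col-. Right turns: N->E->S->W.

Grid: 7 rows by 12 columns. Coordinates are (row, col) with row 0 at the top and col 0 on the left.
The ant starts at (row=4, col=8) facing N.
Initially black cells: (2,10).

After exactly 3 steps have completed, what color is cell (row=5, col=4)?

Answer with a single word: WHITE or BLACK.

Answer: WHITE

Derivation:
Step 1: on WHITE (4,8): turn R to E, flip to black, move to (4,9). |black|=2
Step 2: on WHITE (4,9): turn R to S, flip to black, move to (5,9). |black|=3
Step 3: on WHITE (5,9): turn R to W, flip to black, move to (5,8). |black|=4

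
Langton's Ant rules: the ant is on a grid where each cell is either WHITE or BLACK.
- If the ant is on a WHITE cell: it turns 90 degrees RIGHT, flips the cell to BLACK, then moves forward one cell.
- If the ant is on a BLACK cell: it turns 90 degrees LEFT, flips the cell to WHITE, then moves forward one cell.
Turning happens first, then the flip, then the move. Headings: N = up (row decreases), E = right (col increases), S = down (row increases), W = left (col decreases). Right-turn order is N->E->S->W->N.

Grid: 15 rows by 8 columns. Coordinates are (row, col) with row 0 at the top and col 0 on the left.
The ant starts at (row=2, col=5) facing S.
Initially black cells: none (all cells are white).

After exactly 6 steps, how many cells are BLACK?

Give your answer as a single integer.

Step 1: on WHITE (2,5): turn R to W, flip to black, move to (2,4). |black|=1
Step 2: on WHITE (2,4): turn R to N, flip to black, move to (1,4). |black|=2
Step 3: on WHITE (1,4): turn R to E, flip to black, move to (1,5). |black|=3
Step 4: on WHITE (1,5): turn R to S, flip to black, move to (2,5). |black|=4
Step 5: on BLACK (2,5): turn L to E, flip to white, move to (2,6). |black|=3
Step 6: on WHITE (2,6): turn R to S, flip to black, move to (3,6). |black|=4

Answer: 4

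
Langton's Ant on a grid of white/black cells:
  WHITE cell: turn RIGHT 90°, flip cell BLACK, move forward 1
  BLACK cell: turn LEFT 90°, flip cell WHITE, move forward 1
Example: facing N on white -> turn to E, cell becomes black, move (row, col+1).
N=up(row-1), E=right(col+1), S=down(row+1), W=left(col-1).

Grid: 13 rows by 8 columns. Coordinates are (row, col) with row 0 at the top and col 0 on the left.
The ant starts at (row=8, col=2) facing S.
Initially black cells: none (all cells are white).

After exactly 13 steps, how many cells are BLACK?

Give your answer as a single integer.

Answer: 9

Derivation:
Step 1: on WHITE (8,2): turn R to W, flip to black, move to (8,1). |black|=1
Step 2: on WHITE (8,1): turn R to N, flip to black, move to (7,1). |black|=2
Step 3: on WHITE (7,1): turn R to E, flip to black, move to (7,2). |black|=3
Step 4: on WHITE (7,2): turn R to S, flip to black, move to (8,2). |black|=4
Step 5: on BLACK (8,2): turn L to E, flip to white, move to (8,3). |black|=3
Step 6: on WHITE (8,3): turn R to S, flip to black, move to (9,3). |black|=4
Step 7: on WHITE (9,3): turn R to W, flip to black, move to (9,2). |black|=5
Step 8: on WHITE (9,2): turn R to N, flip to black, move to (8,2). |black|=6
Step 9: on WHITE (8,2): turn R to E, flip to black, move to (8,3). |black|=7
Step 10: on BLACK (8,3): turn L to N, flip to white, move to (7,3). |black|=6
Step 11: on WHITE (7,3): turn R to E, flip to black, move to (7,4). |black|=7
Step 12: on WHITE (7,4): turn R to S, flip to black, move to (8,4). |black|=8
Step 13: on WHITE (8,4): turn R to W, flip to black, move to (8,3). |black|=9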